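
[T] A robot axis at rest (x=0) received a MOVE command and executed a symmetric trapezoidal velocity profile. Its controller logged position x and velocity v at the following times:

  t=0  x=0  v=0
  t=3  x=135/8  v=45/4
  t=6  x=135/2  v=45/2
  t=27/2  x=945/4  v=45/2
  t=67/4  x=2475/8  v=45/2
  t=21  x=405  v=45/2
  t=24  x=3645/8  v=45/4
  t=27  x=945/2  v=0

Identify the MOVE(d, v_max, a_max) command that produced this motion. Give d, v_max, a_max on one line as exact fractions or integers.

d=945/2 v_max=45/2 a_max=15/4

final state: t=27, x=945/2, v=0 → d = 945/2
a_max = (45/4−0)/(3−0) = 15/4
max v = 45/2 over t∈[6,21] → v_max = 45/2
check: 45/2·(6+15) = 945/2 ✓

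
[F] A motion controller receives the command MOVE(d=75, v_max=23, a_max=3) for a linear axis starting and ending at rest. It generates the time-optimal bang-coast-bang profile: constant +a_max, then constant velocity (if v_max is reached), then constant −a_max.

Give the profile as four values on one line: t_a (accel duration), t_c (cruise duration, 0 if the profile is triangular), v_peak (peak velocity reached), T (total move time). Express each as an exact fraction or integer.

(v_max)²/a_max = 23²/3 = 529/3
75 < 529/3 so t_c = 0
v_peak = √(75·3) = √225 = 15
t_a = 15/3 = 5; t_c = 0
T = 2·5 = 10

t_a=5 t_c=0 v_peak=15 T=10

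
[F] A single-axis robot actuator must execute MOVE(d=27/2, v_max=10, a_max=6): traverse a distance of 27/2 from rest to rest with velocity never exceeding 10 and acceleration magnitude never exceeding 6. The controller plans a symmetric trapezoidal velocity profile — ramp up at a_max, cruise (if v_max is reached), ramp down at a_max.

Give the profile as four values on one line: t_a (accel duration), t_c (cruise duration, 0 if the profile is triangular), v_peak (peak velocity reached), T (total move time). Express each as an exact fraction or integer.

vₘ²/aₘ = 10²/6 = 50/3
27/2 < 50/3 ⇒ no cruise
v_peak = √(27/2·6) = √81 = 9
t_a = 9/6 = 3/2; t_c = 0
T = 2·3/2 = 3

t_a=3/2 t_c=0 v_peak=9 T=3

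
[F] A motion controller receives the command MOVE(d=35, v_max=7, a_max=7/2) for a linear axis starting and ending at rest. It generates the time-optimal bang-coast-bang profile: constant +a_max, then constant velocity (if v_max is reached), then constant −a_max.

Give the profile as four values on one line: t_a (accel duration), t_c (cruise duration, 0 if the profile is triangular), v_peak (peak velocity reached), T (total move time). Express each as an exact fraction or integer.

vₘ²/aₘ = 7²/(7/2) = 14
35 ≥ 14 so v_max reached
t_a = 7/(7/2) = 2; v_peak = 7
d_cruise = 35 − 14 = 21; t_c = 21/7 = 3
T = 2·2 + 3 = 7

t_a=2 t_c=3 v_peak=7 T=7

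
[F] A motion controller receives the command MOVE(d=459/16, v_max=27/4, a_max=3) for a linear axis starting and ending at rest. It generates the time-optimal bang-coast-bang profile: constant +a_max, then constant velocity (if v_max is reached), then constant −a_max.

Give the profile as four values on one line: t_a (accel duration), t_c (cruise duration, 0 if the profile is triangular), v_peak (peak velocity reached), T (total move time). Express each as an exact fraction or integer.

vₘ²/aₘ = (27/4)²/3 = 243/16
459/16 ≥ 243/16 → trapezoidal
t_a = (27/4)/3 = 9/4; v_peak = 27/4
d_cruise = 459/16 − 243/16 = 27/2; t_c = (27/2)/(27/4) = 2
T = 2·9/4 + 2 = 13/2

t_a=9/4 t_c=2 v_peak=27/4 T=13/2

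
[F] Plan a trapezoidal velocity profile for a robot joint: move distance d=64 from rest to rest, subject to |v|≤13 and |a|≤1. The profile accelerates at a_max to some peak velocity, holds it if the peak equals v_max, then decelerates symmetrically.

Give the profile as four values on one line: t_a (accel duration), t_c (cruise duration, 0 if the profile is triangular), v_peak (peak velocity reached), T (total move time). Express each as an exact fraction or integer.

t_a=8 t_c=0 v_peak=8 T=16

vₘ²/aₘ = 13²/1 = 169
64 < 169 so t_c = 0
v_peak = √(64·1) = √64 = 8
t_a = 8/1 = 8; t_c = 0
T = 2·8 = 16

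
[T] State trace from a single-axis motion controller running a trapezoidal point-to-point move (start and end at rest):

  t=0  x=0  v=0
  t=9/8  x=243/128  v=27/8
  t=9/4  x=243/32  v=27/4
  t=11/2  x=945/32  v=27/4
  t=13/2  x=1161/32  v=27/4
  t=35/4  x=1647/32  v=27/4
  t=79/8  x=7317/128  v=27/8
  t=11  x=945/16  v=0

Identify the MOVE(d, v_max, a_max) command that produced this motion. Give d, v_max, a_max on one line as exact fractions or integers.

final state: t=11, x=945/16, v=0 → d = 945/16
a_max = (27/8−0)/(9/8−0) = 3
max v = 27/4 over t∈[9/4,35/4] → v_max = 27/4
check: 27/4·(9/4+13/2) = 945/16 ✓

d=945/16 v_max=27/4 a_max=3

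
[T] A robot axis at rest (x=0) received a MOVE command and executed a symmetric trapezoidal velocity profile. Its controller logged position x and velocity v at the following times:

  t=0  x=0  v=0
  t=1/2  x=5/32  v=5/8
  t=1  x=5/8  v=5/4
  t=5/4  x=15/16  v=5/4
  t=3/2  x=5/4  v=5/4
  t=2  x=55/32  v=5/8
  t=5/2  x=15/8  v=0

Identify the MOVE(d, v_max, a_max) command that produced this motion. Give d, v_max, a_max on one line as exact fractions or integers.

final state: t=5/2, x=15/8, v=0 → d = 15/8
a_max = (5/8−0)/(1/2−0) = 5/4
max v = 5/4 over t∈[1,3/2] → v_max = 5/4
check: 5/4·(1+1/2) = 15/8 ✓

d=15/8 v_max=5/4 a_max=5/4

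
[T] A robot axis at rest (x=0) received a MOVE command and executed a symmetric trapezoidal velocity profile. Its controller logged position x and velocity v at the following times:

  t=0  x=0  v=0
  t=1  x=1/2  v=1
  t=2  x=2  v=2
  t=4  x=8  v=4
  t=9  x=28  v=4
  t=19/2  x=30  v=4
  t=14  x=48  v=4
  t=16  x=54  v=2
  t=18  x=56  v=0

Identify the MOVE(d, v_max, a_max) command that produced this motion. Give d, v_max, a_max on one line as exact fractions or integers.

final state: t=18, x=56, v=0 → d = 56
a_max = (1−0)/(1−0) = 1
max v = 4 over t∈[4,14] → v_max = 4
check: 4·(4+10) = 56 ✓

d=56 v_max=4 a_max=1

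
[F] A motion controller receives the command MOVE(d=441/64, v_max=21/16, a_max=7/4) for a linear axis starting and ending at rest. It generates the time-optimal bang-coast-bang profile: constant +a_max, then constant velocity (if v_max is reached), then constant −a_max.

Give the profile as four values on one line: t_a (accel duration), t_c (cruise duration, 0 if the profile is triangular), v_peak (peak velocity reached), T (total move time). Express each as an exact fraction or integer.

vₘ²/aₘ = (21/16)²/(7/4) = 63/64
441/64 ≥ 63/64 so v_max reached
t_a = (21/16)/(7/4) = 3/4; v_peak = 21/16
d_cruise = 441/64 − 63/64 = 189/32; t_c = (189/32)/(21/16) = 9/2
T = 2·3/4 + 9/2 = 6

t_a=3/4 t_c=9/2 v_peak=21/16 T=6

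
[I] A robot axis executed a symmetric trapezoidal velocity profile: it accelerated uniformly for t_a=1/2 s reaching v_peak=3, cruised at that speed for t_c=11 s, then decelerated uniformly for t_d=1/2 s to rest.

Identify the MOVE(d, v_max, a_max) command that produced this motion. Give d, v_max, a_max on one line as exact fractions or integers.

a_max = 3/(1/2) = 6
d_a = ½·3·1/2 = 3/4; d_c = 3·11 = 33
d = 2·3/4 + 33 = 69/2
t_c = 11 > 0 ⇒ limit active, v_max = 3

d=69/2 v_max=3 a_max=6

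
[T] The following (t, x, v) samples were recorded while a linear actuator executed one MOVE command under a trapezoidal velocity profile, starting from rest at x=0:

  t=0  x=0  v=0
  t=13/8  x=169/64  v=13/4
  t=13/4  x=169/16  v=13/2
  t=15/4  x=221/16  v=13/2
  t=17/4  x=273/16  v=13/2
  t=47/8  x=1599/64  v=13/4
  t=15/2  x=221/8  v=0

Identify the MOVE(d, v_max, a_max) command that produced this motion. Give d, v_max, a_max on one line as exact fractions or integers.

d=221/8 v_max=13/2 a_max=2

final state: t=15/2, x=221/8, v=0 → d = 221/8
a_max = (13/4−0)/(13/8−0) = 2
max v = 13/2 over t∈[13/4,17/4] → v_max = 13/2
check: 13/2·(13/4+1) = 221/8 ✓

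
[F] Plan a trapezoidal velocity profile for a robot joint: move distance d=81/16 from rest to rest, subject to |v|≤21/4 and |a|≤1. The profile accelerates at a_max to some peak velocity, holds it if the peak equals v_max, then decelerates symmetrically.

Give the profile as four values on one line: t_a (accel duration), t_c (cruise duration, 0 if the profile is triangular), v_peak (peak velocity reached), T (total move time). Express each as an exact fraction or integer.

v_max²/a_max = (21/4)²/1 = 441/16
81/16 < 441/16 so t_c = 0
v_peak = √(81/16·1) = √(81/16) = 9/4
t_a = (9/4)/1 = 9/4; t_c = 0
T = 2·9/4 = 9/2

t_a=9/4 t_c=0 v_peak=9/4 T=9/2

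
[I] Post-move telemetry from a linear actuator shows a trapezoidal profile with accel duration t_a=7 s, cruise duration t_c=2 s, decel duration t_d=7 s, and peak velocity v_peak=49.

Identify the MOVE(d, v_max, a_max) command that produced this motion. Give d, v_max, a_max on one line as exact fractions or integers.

a_max = 49/7 = 7
d_a = ½·49·7 = 343/2; d_c = 49·2 = 98
d = 2·343/2 + 98 = 441
t_c = 2 > 0 → v_max = v_peak = 49

d=441 v_max=49 a_max=7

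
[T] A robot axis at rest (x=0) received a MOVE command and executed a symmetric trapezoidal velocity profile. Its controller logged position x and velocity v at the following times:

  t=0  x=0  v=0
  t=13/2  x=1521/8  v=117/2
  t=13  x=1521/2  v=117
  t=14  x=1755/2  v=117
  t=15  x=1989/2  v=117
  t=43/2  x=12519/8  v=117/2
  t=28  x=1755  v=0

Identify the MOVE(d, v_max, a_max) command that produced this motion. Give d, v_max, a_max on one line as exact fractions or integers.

d=1755 v_max=117 a_max=9

final state: t=28, x=1755, v=0 → d = 1755
a_max = (117/2−0)/(13/2−0) = 9
max v = 117 over t∈[13,15] → v_max = 117
check: 117·(13+2) = 1755 ✓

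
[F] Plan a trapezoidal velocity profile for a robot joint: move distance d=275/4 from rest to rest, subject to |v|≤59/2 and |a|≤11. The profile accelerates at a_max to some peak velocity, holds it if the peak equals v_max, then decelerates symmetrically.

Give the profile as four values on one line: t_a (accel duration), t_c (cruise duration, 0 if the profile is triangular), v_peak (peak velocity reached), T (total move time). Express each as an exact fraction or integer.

vₘ²/aₘ = (59/2)²/11 = 3481/44
275/4 < 3481/44 so t_c = 0
v_peak = √(275/4·11) = √(3025/4) = 55/2
t_a = (55/2)/11 = 5/2; t_c = 0
T = 2·5/2 = 5

t_a=5/2 t_c=0 v_peak=55/2 T=5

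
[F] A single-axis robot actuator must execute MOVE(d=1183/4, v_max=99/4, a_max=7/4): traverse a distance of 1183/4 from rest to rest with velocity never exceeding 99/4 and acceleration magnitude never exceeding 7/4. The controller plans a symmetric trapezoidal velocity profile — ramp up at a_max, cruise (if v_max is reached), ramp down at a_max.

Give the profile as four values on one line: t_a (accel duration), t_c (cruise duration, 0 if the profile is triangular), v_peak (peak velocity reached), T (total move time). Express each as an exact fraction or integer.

v_max²/a_max = (99/4)²/(7/4) = 9801/28
1183/4 < 9801/28 so t_c = 0
v_peak = √(1183/4·7/4) = √(8281/16) = 91/4
t_a = (91/4)/(7/4) = 13; t_c = 0
T = 2·13 = 26

t_a=13 t_c=0 v_peak=91/4 T=26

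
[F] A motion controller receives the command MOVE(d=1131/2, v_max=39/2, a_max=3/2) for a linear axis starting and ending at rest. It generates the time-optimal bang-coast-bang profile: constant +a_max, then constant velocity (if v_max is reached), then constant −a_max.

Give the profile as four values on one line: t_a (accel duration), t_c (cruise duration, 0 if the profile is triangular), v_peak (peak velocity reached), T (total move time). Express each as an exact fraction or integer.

t_a=13 t_c=16 v_peak=39/2 T=42

v_max²/a_max = (39/2)²/(3/2) = 507/2
1131/2 ≥ 507/2 ⇒ cruise phase
t_a = (39/2)/(3/2) = 13; v_peak = 39/2
d_cruise = 1131/2 − 507/2 = 312; t_c = 312/(39/2) = 16
T = 2·13 + 16 = 42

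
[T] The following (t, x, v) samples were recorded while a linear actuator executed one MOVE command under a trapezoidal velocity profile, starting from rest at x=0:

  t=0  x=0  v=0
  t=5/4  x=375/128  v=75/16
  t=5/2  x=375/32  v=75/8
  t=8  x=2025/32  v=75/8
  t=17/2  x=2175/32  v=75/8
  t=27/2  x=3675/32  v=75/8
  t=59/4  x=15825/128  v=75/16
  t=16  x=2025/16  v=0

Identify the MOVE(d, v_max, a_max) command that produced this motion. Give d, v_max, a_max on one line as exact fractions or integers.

d=2025/16 v_max=75/8 a_max=15/4

final state: t=16, x=2025/16, v=0 → d = 2025/16
a_max = (75/16−0)/(5/4−0) = 15/4
max v = 75/8 over t∈[5/2,27/2] → v_max = 75/8
check: 75/8·(5/2+11) = 2025/16 ✓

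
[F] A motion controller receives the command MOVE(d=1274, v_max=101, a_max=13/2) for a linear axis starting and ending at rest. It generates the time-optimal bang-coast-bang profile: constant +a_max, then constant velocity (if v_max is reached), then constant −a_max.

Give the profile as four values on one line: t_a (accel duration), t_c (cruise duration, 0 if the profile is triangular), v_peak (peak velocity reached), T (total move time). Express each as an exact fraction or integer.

vₘ²/aₘ = 101²/(13/2) = 20402/13
1274 < 20402/13 ⇒ no cruise
v_peak = √(1274·13/2) = √8281 = 91
t_a = 91/(13/2) = 14; t_c = 0
T = 2·14 = 28

t_a=14 t_c=0 v_peak=91 T=28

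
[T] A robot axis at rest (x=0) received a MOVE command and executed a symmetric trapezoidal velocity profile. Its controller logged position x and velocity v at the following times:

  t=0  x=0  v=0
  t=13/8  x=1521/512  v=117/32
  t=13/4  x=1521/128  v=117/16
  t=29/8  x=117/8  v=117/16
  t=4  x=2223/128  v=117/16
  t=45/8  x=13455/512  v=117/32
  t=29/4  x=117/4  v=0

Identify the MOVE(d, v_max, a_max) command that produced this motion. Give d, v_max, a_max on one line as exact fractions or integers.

final state: t=29/4, x=117/4, v=0 → d = 117/4
a_max = (117/32−0)/(13/8−0) = 9/4
max v = 117/16 over t∈[13/4,4] → v_max = 117/16
check: 117/16·(13/4+3/4) = 117/4 ✓

d=117/4 v_max=117/16 a_max=9/4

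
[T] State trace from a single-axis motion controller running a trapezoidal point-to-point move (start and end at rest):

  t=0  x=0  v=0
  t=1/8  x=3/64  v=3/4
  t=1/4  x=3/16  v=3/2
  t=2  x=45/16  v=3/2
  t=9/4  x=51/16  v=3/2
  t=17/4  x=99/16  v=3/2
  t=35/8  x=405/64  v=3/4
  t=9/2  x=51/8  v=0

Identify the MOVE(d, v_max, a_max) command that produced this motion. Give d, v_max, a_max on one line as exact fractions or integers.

final state: t=9/2, x=51/8, v=0 → d = 51/8
a_max = (3/4−0)/(1/8−0) = 6
max v = 3/2 over t∈[1/4,17/4] → v_max = 3/2
check: 3/2·(1/4+4) = 51/8 ✓

d=51/8 v_max=3/2 a_max=6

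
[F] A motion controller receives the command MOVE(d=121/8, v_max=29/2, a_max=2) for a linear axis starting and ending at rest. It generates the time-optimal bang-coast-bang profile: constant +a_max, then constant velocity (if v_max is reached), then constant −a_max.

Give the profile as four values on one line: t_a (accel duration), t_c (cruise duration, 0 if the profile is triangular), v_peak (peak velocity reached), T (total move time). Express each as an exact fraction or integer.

(v_max)²/a_max = (29/2)²/2 = 841/8
121/8 < 841/8 → triangular
v_peak = √(121/8·2) = √(121/4) = 11/2
t_a = (11/2)/2 = 11/4; t_c = 0
T = 2·11/4 = 11/2

t_a=11/4 t_c=0 v_peak=11/2 T=11/2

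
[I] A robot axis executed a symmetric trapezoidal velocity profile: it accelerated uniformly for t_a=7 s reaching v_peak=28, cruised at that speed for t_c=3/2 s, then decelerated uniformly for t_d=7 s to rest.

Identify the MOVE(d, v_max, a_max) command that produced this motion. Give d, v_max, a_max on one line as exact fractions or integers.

a_max = 28/7 = 4
d_a = ½·28·7 = 98; d_c = 28·3/2 = 42
d = 2·98 + 42 = 238
t_c = 3/2 > 0 ⇒ limit active, v_max = 28

d=238 v_max=28 a_max=4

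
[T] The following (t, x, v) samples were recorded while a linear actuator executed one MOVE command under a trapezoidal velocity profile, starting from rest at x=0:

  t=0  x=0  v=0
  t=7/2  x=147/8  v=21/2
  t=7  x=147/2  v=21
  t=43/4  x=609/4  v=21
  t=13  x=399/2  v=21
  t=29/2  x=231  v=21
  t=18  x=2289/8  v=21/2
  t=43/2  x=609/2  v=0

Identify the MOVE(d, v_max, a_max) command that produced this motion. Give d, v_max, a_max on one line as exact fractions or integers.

d=609/2 v_max=21 a_max=3

final state: t=43/2, x=609/2, v=0 → d = 609/2
a_max = (21/2−0)/(7/2−0) = 3
max v = 21 over t∈[7,29/2] → v_max = 21
check: 21·(7+15/2) = 609/2 ✓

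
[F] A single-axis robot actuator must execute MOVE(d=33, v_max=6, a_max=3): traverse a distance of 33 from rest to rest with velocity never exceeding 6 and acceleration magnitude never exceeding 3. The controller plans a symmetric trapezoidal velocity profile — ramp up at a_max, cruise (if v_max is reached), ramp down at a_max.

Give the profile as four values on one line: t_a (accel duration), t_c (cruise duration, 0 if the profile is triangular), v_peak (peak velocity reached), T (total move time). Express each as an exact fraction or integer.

vₘ²/aₘ = 6²/3 = 12
33 ≥ 12 ⇒ cruise phase
t_a = 6/3 = 2; v_peak = 6
d_cruise = 33 − 12 = 21; t_c = 21/6 = 7/2
T = 2·2 + 7/2 = 15/2

t_a=2 t_c=7/2 v_peak=6 T=15/2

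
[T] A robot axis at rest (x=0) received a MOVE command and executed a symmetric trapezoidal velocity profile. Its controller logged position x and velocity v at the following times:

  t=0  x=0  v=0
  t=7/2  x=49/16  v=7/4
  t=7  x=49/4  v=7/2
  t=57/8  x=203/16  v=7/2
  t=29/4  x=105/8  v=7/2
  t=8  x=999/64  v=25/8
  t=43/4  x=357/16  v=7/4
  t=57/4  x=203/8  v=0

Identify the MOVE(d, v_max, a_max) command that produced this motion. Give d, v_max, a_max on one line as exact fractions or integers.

final state: t=57/4, x=203/8, v=0 → d = 203/8
a_max = (7/4−0)/(7/2−0) = 1/2
max v = 7/2 over t∈[7,29/4] → v_max = 7/2
check: 7/2·(7+1/4) = 203/8 ✓

d=203/8 v_max=7/2 a_max=1/2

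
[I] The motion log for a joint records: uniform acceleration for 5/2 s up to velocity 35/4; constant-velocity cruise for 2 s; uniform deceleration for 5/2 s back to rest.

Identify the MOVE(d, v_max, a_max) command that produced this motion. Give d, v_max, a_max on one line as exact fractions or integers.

d=315/8 v_max=35/4 a_max=7/2

a_max = (35/4)/(5/2) = 7/2
d_a = ½·35/4·5/2 = 175/16; d_c = 35/4·2 = 35/2
d = 2·175/16 + 35/2 = 315/8
t_c = 2 > 0 so v_max = 35/4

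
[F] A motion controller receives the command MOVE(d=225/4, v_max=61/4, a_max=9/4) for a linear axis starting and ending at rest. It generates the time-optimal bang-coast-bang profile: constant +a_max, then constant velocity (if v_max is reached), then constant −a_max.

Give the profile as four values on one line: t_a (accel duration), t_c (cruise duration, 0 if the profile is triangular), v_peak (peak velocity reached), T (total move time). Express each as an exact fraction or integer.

t_a=5 t_c=0 v_peak=45/4 T=10

v_max²/a_max = (61/4)²/(9/4) = 3721/36
225/4 < 3721/36 → triangular
v_peak = √(225/4·9/4) = √(2025/16) = 45/4
t_a = (45/4)/(9/4) = 5; t_c = 0
T = 2·5 = 10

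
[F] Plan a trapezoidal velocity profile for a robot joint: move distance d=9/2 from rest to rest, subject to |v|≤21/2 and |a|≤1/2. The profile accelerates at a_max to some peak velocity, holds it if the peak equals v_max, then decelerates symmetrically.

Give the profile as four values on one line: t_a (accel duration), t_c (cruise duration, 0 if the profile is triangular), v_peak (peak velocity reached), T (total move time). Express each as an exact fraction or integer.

t_a=3 t_c=0 v_peak=3/2 T=6

(v_max)²/a_max = (21/2)²/(1/2) = 441/2
9/2 < 441/2 so t_c = 0
v_peak = √(9/2·1/2) = √(9/4) = 3/2
t_a = (3/2)/(1/2) = 3; t_c = 0
T = 2·3 = 6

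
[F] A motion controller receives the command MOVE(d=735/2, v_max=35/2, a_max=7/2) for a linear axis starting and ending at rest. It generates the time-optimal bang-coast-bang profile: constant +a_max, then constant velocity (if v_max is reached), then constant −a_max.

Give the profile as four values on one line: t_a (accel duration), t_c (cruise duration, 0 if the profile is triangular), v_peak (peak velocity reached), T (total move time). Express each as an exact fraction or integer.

vₘ²/aₘ = (35/2)²/(7/2) = 175/2
735/2 ≥ 175/2 so v_max reached
t_a = (35/2)/(7/2) = 5; v_peak = 35/2
d_cruise = 735/2 − 175/2 = 280; t_c = 280/(35/2) = 16
T = 2·5 + 16 = 26

t_a=5 t_c=16 v_peak=35/2 T=26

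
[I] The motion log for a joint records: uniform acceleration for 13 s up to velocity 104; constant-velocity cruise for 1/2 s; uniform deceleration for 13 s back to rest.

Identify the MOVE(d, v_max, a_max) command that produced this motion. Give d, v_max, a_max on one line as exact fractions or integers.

a_max = 104/13 = 8
d_a = ½·104·13 = 676; d_c = 104·1/2 = 52
d = 2·676 + 52 = 1404
t_c = 1/2 > 0 ⇒ limit active, v_max = 104

d=1404 v_max=104 a_max=8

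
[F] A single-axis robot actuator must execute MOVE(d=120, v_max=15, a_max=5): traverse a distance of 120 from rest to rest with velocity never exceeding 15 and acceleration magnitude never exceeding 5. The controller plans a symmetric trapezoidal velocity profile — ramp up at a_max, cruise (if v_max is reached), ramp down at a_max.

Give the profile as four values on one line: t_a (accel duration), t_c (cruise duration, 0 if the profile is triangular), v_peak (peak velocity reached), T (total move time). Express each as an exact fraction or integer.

t_a=3 t_c=5 v_peak=15 T=11

v_max²/a_max = 15²/5 = 45
120 ≥ 45 ⇒ cruise phase
t_a = 15/5 = 3; v_peak = 15
d_cruise = 120 − 45 = 75; t_c = 75/15 = 5
T = 2·3 + 5 = 11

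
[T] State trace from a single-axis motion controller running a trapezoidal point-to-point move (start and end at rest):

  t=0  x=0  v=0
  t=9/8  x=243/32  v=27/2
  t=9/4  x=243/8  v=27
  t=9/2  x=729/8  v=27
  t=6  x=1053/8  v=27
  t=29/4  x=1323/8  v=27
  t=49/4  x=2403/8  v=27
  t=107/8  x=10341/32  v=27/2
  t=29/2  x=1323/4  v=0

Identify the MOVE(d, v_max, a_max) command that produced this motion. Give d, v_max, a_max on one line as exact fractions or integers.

d=1323/4 v_max=27 a_max=12

final state: t=29/2, x=1323/4, v=0 → d = 1323/4
a_max = (27/2−0)/(9/8−0) = 12
max v = 27 over t∈[9/4,49/4] → v_max = 27
check: 27·(9/4+10) = 1323/4 ✓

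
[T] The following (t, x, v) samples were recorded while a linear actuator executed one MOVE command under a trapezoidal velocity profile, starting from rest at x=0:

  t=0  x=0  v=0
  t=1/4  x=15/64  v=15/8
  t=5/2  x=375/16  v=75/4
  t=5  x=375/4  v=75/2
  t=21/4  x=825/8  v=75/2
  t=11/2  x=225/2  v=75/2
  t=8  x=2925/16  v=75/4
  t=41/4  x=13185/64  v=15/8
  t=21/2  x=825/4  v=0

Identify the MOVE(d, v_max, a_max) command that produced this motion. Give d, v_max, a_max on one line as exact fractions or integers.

d=825/4 v_max=75/2 a_max=15/2

final state: t=21/2, x=825/4, v=0 → d = 825/4
a_max = (15/8−0)/(1/4−0) = 15/2
max v = 75/2 over t∈[5,11/2] → v_max = 75/2
check: 75/2·(5+1/2) = 825/4 ✓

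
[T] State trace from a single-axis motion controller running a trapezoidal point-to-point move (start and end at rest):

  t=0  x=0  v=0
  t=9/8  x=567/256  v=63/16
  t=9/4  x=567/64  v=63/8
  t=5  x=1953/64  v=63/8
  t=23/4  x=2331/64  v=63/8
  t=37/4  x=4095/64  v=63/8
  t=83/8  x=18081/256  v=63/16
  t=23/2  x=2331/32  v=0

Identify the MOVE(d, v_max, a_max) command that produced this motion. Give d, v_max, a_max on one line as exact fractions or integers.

final state: t=23/2, x=2331/32, v=0 → d = 2331/32
a_max = (63/16−0)/(9/8−0) = 7/2
max v = 63/8 over t∈[9/4,37/4] → v_max = 63/8
check: 63/8·(9/4+7) = 2331/32 ✓

d=2331/32 v_max=63/8 a_max=7/2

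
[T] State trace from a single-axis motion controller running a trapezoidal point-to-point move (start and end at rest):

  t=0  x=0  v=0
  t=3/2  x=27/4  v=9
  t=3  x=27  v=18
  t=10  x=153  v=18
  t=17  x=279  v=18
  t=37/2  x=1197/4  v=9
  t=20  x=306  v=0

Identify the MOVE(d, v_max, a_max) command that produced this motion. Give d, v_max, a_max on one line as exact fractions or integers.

d=306 v_max=18 a_max=6

final state: t=20, x=306, v=0 → d = 306
a_max = (9−0)/(3/2−0) = 6
max v = 18 over t∈[3,17] → v_max = 18
check: 18·(3+14) = 306 ✓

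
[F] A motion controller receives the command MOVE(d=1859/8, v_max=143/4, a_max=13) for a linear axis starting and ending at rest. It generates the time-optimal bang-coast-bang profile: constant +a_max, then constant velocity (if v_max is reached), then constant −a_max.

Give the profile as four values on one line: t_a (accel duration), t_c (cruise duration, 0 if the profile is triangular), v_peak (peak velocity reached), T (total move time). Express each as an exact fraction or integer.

t_a=11/4 t_c=15/4 v_peak=143/4 T=37/4

(v_max)²/a_max = (143/4)²/13 = 1573/16
1859/8 ≥ 1573/16 → trapezoidal
t_a = (143/4)/13 = 11/4; v_peak = 143/4
d_cruise = 1859/8 − 1573/16 = 2145/16; t_c = (2145/16)/(143/4) = 15/4
T = 2·11/4 + 15/4 = 37/4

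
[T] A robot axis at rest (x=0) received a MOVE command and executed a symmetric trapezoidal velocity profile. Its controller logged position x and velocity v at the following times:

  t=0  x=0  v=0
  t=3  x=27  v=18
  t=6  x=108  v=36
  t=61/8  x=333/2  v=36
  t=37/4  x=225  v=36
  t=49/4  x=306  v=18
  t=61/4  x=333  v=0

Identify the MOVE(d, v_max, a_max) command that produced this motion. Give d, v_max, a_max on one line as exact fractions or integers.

final state: t=61/4, x=333, v=0 → d = 333
a_max = (18−0)/(3−0) = 6
max v = 36 over t∈[6,37/4] → v_max = 36
check: 36·(6+13/4) = 333 ✓

d=333 v_max=36 a_max=6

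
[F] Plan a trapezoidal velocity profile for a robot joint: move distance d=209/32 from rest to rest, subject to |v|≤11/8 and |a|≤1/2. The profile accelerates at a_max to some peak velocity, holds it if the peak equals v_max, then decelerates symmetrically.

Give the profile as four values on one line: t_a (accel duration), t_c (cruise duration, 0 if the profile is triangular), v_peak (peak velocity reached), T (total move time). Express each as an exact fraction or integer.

t_a=11/4 t_c=2 v_peak=11/8 T=15/2

vₘ²/aₘ = (11/8)²/(1/2) = 121/32
209/32 ≥ 121/32 ⇒ cruise phase
t_a = (11/8)/(1/2) = 11/4; v_peak = 11/8
d_cruise = 209/32 − 121/32 = 11/4; t_c = (11/4)/(11/8) = 2
T = 2·11/4 + 2 = 15/2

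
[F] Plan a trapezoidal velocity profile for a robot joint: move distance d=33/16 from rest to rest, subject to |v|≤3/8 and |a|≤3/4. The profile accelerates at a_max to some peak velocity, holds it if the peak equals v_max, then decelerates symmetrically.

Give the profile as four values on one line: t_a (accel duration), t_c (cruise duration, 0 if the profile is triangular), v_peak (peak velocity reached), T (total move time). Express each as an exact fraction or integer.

t_a=1/2 t_c=5 v_peak=3/8 T=6

vₘ²/aₘ = (3/8)²/(3/4) = 3/16
33/16 ≥ 3/16 so v_max reached
t_a = (3/8)/(3/4) = 1/2; v_peak = 3/8
d_cruise = 33/16 − 3/16 = 15/8; t_c = (15/8)/(3/8) = 5
T = 2·1/2 + 5 = 6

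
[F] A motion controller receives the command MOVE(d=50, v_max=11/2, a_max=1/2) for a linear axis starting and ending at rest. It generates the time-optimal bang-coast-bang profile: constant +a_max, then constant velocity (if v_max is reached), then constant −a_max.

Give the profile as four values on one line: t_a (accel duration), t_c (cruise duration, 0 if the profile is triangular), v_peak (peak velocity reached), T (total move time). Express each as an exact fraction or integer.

t_a=10 t_c=0 v_peak=5 T=20

v_max²/a_max = (11/2)²/(1/2) = 121/2
50 < 121/2 ⇒ no cruise
v_peak = √(50·1/2) = √25 = 5
t_a = 5/(1/2) = 10; t_c = 0
T = 2·10 = 20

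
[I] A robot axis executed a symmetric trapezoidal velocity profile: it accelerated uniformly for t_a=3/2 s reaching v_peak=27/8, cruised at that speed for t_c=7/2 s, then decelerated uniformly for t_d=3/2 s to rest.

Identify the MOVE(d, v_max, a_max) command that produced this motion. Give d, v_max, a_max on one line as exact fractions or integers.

a_max = (27/8)/(3/2) = 9/4
d_a = ½·27/8·3/2 = 81/32; d_c = 27/8·7/2 = 189/16
d = 2·81/32 + 189/16 = 135/8
t_c = 7/2 > 0 so v_max = 27/8

d=135/8 v_max=27/8 a_max=9/4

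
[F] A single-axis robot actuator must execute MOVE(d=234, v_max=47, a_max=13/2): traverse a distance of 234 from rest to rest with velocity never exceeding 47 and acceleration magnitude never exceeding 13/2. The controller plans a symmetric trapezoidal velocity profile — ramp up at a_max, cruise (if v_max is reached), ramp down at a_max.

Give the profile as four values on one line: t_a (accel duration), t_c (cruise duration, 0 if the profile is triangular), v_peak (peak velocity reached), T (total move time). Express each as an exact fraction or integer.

vₘ²/aₘ = 47²/(13/2) = 4418/13
234 < 4418/13 → triangular
v_peak = √(234·13/2) = √1521 = 39
t_a = 39/(13/2) = 6; t_c = 0
T = 2·6 = 12

t_a=6 t_c=0 v_peak=39 T=12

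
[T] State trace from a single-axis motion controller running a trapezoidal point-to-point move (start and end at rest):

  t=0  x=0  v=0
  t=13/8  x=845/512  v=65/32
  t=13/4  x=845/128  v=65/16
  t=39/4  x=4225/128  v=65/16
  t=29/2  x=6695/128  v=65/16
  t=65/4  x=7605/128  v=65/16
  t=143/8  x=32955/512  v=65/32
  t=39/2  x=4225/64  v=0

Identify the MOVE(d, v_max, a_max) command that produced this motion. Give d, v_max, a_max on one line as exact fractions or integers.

d=4225/64 v_max=65/16 a_max=5/4

final state: t=39/2, x=4225/64, v=0 → d = 4225/64
a_max = (65/32−0)/(13/8−0) = 5/4
max v = 65/16 over t∈[13/4,65/4] → v_max = 65/16
check: 65/16·(13/4+13) = 4225/64 ✓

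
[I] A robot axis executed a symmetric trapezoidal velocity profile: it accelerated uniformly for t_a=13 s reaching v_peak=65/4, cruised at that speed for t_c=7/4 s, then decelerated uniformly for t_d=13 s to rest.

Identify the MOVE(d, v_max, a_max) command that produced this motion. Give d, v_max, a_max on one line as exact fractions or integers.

d=3835/16 v_max=65/4 a_max=5/4

a_max = (65/4)/13 = 5/4
d_a = ½·65/4·13 = 845/8; d_c = 65/4·7/4 = 455/16
d = 2·845/8 + 455/16 = 3835/16
t_c = 7/4 > 0 → v_max = v_peak = 65/4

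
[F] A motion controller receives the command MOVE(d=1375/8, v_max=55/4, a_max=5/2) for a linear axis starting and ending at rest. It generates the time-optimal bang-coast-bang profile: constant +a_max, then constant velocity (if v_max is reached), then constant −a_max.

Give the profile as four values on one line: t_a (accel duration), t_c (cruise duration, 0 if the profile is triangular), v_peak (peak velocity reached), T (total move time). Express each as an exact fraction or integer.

t_a=11/2 t_c=7 v_peak=55/4 T=18

(v_max)²/a_max = (55/4)²/(5/2) = 605/8
1375/8 ≥ 605/8 so v_max reached
t_a = (55/4)/(5/2) = 11/2; v_peak = 55/4
d_cruise = 1375/8 − 605/8 = 385/4; t_c = (385/4)/(55/4) = 7
T = 2·11/2 + 7 = 18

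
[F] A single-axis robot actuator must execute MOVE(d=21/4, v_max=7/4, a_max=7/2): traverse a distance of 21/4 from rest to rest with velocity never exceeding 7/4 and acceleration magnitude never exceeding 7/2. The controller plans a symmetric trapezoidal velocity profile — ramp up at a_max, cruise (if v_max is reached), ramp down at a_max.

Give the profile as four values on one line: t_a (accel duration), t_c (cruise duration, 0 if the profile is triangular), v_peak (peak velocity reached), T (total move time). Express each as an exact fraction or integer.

t_a=1/2 t_c=5/2 v_peak=7/4 T=7/2

(v_max)²/a_max = (7/4)²/(7/2) = 7/8
21/4 ≥ 7/8 ⇒ cruise phase
t_a = (7/4)/(7/2) = 1/2; v_peak = 7/4
d_cruise = 21/4 − 7/8 = 35/8; t_c = (35/8)/(7/4) = 5/2
T = 2·1/2 + 5/2 = 7/2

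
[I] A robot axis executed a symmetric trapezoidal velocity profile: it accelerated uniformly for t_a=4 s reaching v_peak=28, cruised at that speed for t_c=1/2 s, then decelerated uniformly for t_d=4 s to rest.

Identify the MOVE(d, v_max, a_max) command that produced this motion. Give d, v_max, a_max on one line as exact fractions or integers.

d=126 v_max=28 a_max=7

a_max = 28/4 = 7
d_a = ½·28·4 = 56; d_c = 28·1/2 = 14
d = 2·56 + 14 = 126
t_c = 1/2 > 0 so v_max = 28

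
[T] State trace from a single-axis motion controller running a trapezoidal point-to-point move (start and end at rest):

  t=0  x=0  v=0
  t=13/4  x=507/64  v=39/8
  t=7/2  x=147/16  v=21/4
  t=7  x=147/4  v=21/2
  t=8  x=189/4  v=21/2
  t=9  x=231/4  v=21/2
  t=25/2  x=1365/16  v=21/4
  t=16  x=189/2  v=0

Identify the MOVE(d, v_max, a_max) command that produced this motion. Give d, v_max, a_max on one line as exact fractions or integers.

final state: t=16, x=189/2, v=0 → d = 189/2
a_max = (39/8−0)/(13/4−0) = 3/2
max v = 21/2 over t∈[7,9] → v_max = 21/2
check: 21/2·(7+2) = 189/2 ✓

d=189/2 v_max=21/2 a_max=3/2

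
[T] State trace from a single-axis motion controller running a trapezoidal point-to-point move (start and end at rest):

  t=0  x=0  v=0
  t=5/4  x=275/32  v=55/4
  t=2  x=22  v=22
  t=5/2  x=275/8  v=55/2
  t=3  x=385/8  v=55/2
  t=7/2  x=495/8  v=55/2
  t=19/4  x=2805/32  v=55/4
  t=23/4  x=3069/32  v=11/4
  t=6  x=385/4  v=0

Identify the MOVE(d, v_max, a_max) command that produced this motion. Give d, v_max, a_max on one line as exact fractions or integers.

d=385/4 v_max=55/2 a_max=11

final state: t=6, x=385/4, v=0 → d = 385/4
a_max = (55/4−0)/(5/4−0) = 11
max v = 55/2 over t∈[5/2,7/2] → v_max = 55/2
check: 55/2·(5/2+1) = 385/4 ✓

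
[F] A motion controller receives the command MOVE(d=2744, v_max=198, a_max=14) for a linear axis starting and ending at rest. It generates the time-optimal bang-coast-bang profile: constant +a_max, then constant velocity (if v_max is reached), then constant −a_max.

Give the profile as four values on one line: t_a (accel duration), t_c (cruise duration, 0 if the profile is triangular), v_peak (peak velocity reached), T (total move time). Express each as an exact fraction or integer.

v_max²/a_max = 198²/14 = 19602/7
2744 < 19602/7 ⇒ no cruise
v_peak = √(2744·14) = √38416 = 196
t_a = 196/14 = 14; t_c = 0
T = 2·14 = 28

t_a=14 t_c=0 v_peak=196 T=28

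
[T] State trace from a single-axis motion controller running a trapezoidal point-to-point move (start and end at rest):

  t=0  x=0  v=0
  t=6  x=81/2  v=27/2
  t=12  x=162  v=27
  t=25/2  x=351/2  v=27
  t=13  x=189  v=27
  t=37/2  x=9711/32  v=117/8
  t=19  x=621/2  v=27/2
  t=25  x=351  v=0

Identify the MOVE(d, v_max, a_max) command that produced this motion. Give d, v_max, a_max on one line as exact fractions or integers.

final state: t=25, x=351, v=0 → d = 351
a_max = (27/2−0)/(6−0) = 9/4
max v = 27 over t∈[12,13] → v_max = 27
check: 27·(12+1) = 351 ✓

d=351 v_max=27 a_max=9/4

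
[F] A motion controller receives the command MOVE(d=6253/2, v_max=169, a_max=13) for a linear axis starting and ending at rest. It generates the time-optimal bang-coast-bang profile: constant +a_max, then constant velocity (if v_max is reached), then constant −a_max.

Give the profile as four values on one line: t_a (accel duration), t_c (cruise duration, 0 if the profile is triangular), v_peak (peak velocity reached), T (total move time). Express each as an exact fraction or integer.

vₘ²/aₘ = 169²/13 = 2197
6253/2 ≥ 2197 → trapezoidal
t_a = 169/13 = 13; v_peak = 169
d_cruise = 6253/2 − 2197 = 1859/2; t_c = (1859/2)/169 = 11/2
T = 2·13 + 11/2 = 63/2

t_a=13 t_c=11/2 v_peak=169 T=63/2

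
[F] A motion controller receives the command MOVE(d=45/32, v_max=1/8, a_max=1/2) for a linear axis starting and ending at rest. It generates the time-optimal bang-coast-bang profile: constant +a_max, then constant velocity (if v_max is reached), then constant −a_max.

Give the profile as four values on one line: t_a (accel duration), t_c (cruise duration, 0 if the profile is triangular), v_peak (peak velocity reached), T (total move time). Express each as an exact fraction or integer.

t_a=1/4 t_c=11 v_peak=1/8 T=23/2

vₘ²/aₘ = (1/8)²/(1/2) = 1/32
45/32 ≥ 1/32 so v_max reached
t_a = (1/8)/(1/2) = 1/4; v_peak = 1/8
d_cruise = 45/32 − 1/32 = 11/8; t_c = (11/8)/(1/8) = 11
T = 2·1/4 + 11 = 23/2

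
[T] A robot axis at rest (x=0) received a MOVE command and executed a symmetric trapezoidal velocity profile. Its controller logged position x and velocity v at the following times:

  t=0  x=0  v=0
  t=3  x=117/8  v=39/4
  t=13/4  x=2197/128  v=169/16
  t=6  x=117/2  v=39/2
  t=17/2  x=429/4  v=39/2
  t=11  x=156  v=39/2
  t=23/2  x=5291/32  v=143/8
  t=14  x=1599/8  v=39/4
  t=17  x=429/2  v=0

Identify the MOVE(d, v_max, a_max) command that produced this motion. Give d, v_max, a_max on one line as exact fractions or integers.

final state: t=17, x=429/2, v=0 → d = 429/2
a_max = (39/4−0)/(3−0) = 13/4
max v = 39/2 over t∈[6,11] → v_max = 39/2
check: 39/2·(6+5) = 429/2 ✓

d=429/2 v_max=39/2 a_max=13/4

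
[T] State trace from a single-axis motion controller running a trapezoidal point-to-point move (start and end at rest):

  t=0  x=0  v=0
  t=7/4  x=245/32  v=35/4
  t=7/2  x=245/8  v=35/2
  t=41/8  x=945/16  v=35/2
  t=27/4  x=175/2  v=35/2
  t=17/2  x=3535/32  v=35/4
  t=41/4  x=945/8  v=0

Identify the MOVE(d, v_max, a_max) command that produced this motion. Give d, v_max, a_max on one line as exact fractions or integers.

final state: t=41/4, x=945/8, v=0 → d = 945/8
a_max = (35/4−0)/(7/4−0) = 5
max v = 35/2 over t∈[7/2,27/4] → v_max = 35/2
check: 35/2·(7/2+13/4) = 945/8 ✓

d=945/8 v_max=35/2 a_max=5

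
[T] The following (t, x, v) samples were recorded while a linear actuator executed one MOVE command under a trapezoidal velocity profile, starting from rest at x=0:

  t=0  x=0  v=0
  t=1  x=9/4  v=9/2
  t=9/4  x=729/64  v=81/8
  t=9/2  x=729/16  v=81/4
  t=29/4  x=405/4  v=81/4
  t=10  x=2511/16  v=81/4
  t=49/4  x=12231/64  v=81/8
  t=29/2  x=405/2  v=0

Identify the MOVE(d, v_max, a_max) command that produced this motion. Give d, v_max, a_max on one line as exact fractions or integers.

final state: t=29/2, x=405/2, v=0 → d = 405/2
a_max = (9/2−0)/(1−0) = 9/2
max v = 81/4 over t∈[9/2,10] → v_max = 81/4
check: 81/4·(9/2+11/2) = 405/2 ✓

d=405/2 v_max=81/4 a_max=9/2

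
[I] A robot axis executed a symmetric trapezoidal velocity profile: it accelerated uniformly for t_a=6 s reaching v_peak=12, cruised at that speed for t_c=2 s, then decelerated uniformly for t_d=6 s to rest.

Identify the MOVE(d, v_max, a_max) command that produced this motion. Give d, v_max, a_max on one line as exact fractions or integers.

d=96 v_max=12 a_max=2

a_max = 12/6 = 2
d_a = ½·12·6 = 36; d_c = 12·2 = 24
d = 2·36 + 24 = 96
t_c = 2 > 0 → v_max = v_peak = 12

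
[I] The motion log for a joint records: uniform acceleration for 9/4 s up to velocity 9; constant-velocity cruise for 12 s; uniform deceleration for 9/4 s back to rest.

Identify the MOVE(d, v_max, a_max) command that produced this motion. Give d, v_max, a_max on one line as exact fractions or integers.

d=513/4 v_max=9 a_max=4

a_max = 9/(9/4) = 4
d_a = ½·9·9/4 = 81/8; d_c = 9·12 = 108
d = 2·81/8 + 108 = 513/4
t_c = 12 > 0 so v_max = 9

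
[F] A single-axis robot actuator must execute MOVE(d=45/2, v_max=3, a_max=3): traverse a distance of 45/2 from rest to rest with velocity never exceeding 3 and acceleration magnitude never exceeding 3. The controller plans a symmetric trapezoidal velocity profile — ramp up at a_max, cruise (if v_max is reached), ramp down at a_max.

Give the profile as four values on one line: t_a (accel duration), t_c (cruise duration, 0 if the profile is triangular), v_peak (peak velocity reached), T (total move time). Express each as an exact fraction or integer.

v_max²/a_max = 3²/3 = 3
45/2 ≥ 3 ⇒ cruise phase
t_a = 3/3 = 1; v_peak = 3
d_cruise = 45/2 − 3 = 39/2; t_c = (39/2)/3 = 13/2
T = 2·1 + 13/2 = 17/2

t_a=1 t_c=13/2 v_peak=3 T=17/2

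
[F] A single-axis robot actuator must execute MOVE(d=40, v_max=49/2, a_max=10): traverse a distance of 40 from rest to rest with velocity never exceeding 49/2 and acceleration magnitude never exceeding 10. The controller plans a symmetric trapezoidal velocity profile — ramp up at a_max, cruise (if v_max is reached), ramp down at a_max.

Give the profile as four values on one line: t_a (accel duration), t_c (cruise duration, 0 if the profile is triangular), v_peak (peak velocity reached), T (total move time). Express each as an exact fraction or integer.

t_a=2 t_c=0 v_peak=20 T=4

vₘ²/aₘ = (49/2)²/10 = 2401/40
40 < 2401/40 so t_c = 0
v_peak = √(40·10) = √400 = 20
t_a = 20/10 = 2; t_c = 0
T = 2·2 = 4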